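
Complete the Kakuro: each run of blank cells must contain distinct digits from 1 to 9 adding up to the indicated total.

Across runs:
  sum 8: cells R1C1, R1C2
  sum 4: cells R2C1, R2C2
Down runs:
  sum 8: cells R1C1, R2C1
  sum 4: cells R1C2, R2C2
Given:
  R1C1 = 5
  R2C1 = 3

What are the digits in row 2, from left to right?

3, 1

4 in 2 cells must be {1,3}.
R1C2 = 8 − 5 = 3 completes the 8 across.
R2C2 = 4 − 3 = 1 completes the 4 across.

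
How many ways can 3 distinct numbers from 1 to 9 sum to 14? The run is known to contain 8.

3 distinct digits from 1–9 sum between 6 and 24.
Keeping only sets containing 8.
Enumerating: {1,5,8}, {2,4,8}.

2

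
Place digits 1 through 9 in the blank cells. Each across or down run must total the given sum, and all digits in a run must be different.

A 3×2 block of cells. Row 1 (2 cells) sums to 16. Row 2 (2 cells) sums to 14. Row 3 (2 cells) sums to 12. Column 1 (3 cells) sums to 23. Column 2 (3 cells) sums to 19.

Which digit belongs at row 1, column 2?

16 in 2 cells must be {7,9}; 23 in 3 cells must be {6,8,9}.
The 16 across and the 23 down share only 9, so (1,1) = 9.
(1,2) = 16 − 9 = 7 completes the 16 across.
Given what's placed, (3,1) must be 8 to fit the 12 across and 23 down.
(3,2) = 12 − 8 = 4 completes the 12 across.
(2,1) = 23 − 17 = 6 completes the 23 down.
(2,2) = 14 − 6 = 8 completes the 14 across.

7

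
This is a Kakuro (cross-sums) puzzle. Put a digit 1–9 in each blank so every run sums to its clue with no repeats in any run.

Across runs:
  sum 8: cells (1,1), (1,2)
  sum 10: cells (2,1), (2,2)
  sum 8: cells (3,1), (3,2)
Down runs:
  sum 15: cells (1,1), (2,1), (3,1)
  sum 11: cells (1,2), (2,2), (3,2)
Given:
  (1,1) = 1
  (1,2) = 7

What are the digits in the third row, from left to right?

No cell is forced outright now. (2,2) can only be 1 or 3 (the digits allowed by both its 10 across and its 11 down). If (2,2) = 3: then (2,1) would have to be in {7} for the 10 across but in {5,6,8,9} for the 15 down — contradiction. So (2,2) = 1.
(2,1) = 10 − 1 = 9 completes the 10 across.
(3,1) = 15 − 10 = 5 completes the 15 down.
(3,2) = 8 − 5 = 3 completes the 8 across.

5, 3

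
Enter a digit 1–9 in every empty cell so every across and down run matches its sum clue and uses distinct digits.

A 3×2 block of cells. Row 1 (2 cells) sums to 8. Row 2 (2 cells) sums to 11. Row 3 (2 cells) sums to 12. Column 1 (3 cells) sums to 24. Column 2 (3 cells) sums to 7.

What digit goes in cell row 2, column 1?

24 in 3 cells must be {7,8,9}; 7 in 3 cells must be {1,2,4}.
The 8 across and the 24 down share only 7, so (1,1) = 7.
(1,2) = 8 − 7 = 1 completes the 8 across.
Given what's placed, (3,2) must be 4 to fit the 12 across and 7 down.
(2,2) = 7 − 5 = 2 completes the 7 down.
(3,1) = 12 − 4 = 8 completes the 12 across.
(2,1) = 11 − 2 = 9 completes the 11 across.

9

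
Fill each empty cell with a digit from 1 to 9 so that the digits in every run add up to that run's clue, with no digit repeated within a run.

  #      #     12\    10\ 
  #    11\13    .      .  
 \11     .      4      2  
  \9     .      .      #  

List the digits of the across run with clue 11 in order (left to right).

5, 4, 2

R1C3 = 10 − 2 = 8 completes the 10 down.
R2C1 = 11 − 6 = 5 completes the 11 across.
R3C1 = 11 − 5 = 6 completes the 11 down.
R3C2 = 9 − 6 = 3 completes the 9 across.
R1C2 = 13 − 8 = 5 completes the 13 across.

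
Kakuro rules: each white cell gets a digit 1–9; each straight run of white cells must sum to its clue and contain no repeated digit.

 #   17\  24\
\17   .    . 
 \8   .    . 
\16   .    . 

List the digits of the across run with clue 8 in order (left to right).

1, 7

17 in 2 cells must be {8,9}; 16 in 2 cells must be {7,9}; 24 in 3 cells must be {7,8,9}.
The 8 across and the 24 down share only 7, so R2C2 = 7.
Given what's placed, R3C2 must be 9 to fit the 16 across and 24 down.
R1C2 = 24 − 16 = 8 completes the 24 down.
R2C1 = 8 − 7 = 1 completes the 8 across.
R3C1 = 16 − 9 = 7 completes the 16 across.
R1C1 = 17 − 8 = 9 completes the 17 across.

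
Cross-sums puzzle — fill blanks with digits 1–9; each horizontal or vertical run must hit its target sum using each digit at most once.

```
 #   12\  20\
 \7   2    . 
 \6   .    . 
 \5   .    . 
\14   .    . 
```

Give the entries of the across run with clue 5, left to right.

R1C2 = 7 − 2 = 5 completes the 7 across.
Nothing is forced directly, so branch on R4C1, whose candidates are 5 or 6. If R4C1 = 6: that forces R2C1 = 1, after which R2C2 would have to be in {5} for the 6 across but in {1,2,3,4,6,7,8,9} for the 20 down — contradiction. So R4C1 = 5.
R4C2 = 14 − 5 = 9 completes the 14 across.
No cell is forced outright now. R2C1 can only be 1 or 4 (the digits allowed by both its 6 across and its 12 down). If R2C1 = 1: then R2C2 would have to be in {5} for the 6 across but in {2,4} for the 20 down — contradiction. So R2C1 = 4.
R2C2 = 6 − 4 = 2 completes the 6 across.
R3C1 = 12 − 11 = 1 completes the 12 down.
R3C2 = 5 − 1 = 4 completes the 5 across.

1 4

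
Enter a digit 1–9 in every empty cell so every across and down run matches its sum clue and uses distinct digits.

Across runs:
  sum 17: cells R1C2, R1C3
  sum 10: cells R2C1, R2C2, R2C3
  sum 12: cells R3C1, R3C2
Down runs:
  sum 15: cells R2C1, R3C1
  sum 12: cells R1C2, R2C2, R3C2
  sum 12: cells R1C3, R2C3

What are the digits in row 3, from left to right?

17 in 2 cells must be {8,9}.
Nothing is forced directly, so branch on R2C1, whose candidates are 6 or 7. If R2C1 = 7: then R2C3 would have to be in {1,2} for the 10 across but in {3,4,5,7,8,9} for the 12 down — contradiction. So R2C1 = 6.
R2C3 = 3: the only remaining digit allowed by both the 10 across and the 12 down.
R3C1 = 15 − 6 = 9 completes the 15 down.
R3C2 = 12 − 9 = 3 completes the 12 across.
R1C2 = 8: the only remaining digit allowed by both the 17 across and the 12 down.
R1C3 = 17 − 8 = 9 completes the 17 across.
R2C2 = 10 − 9 = 1 completes the 10 across.

9 3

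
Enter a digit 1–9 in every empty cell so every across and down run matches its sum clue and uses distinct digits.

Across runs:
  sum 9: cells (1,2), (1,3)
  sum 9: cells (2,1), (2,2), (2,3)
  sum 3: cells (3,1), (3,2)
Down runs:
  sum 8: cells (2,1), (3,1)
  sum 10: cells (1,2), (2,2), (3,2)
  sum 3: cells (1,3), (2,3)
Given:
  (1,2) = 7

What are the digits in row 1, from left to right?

3 in 2 cells must be {1,2}.
(1,3) = 9 − 7 = 2 completes the 9 across.
(2,3) = 3 − 2 = 1 completes the 3 down.
(2,2) = 2: the only remaining digit allowed by both the 9 across and the 10 down.
(3,2) = 10 − 9 = 1 completes the 10 down.
(2,1) = 9 − 3 = 6 completes the 9 across.
(3,1) = 3 − 1 = 2 completes the 3 across.

7 2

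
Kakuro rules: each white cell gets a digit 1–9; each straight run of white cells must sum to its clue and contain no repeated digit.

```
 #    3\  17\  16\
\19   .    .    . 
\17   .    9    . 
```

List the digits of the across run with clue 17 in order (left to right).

1 9 7

3 in 2 cells must be {1,2}; 17 in 2 cells must be {8,9}; 16 in 2 cells must be {7,9}.
Intersecting the 19 across with the 3 down forces R1C1 = 2.
R1C2 = 17 − 9 = 8 completes the 17 down.
R1C3 = 19 − 10 = 9 completes the 19 across.
R2C1 = 3 − 2 = 1 completes the 3 down.
R2C3 = 17 − 10 = 7 completes the 17 across.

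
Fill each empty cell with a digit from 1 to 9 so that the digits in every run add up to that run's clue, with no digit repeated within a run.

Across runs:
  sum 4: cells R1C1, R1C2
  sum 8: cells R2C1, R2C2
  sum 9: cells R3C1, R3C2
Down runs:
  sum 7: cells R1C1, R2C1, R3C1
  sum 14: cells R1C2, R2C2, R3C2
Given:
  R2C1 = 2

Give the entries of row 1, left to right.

1 3

4 in 2 cells must be {1,3}; 7 in 3 cells must be {1,2,4}.
R1C1 = 1: the only remaining digit allowed by both the 4 across and the 7 down.
R1C2 = 4 − 1 = 3 completes the 4 across.
R2C2 = 8 − 2 = 6 completes the 8 across.
R3C1 = 7 − 3 = 4 completes the 7 down.
R3C2 = 9 − 4 = 5 completes the 9 across.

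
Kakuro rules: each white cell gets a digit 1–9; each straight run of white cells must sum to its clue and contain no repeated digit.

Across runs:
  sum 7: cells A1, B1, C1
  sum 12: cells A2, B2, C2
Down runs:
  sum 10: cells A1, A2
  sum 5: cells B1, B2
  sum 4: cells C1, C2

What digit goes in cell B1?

7 in 3 cells must be {1,2,4}; 4 in 2 cells must be {1,3}.
The 7 across and the 4 down share only 1, so C1 = 1.
C2 = 4 − 1 = 3 completes the 4 down.
Nothing is forced directly, so branch on A1, whose candidates are 2 or 4. If A1 = 4: that forces B1 = 2, after which A2 would have to be in {1,2,4,5,7,8} for the 12 across but in {6} for the 10 down — contradiction. So A1 = 2.
B1 = 7 − 3 = 4 completes the 7 across.
A2 = 10 − 2 = 8 completes the 10 down.
B2 = 12 − 11 = 1 completes the 12 across.

4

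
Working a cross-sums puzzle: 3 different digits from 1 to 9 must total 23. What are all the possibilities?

{6,8,9}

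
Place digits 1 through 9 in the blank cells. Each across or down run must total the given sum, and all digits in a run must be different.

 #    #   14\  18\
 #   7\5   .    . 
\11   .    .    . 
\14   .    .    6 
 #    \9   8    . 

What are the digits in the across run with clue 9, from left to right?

8 1

R4C3 = 9 − 8 = 1 completes the 9 across.
Nothing is forced directly, so branch on R3C2, whose candidates are 1 or 3. If R3C2 = 1: then R3C1 would have to be in {7} for the 14 across but in {1,2,3,4,5,6} for the 7 down — contradiction. So R3C2 = 3.
R3C1 = 14 − 9 = 5 completes the 14 across.
R2C1 = 7 − 5 = 2 completes the 7 down.
Given what's placed, R2C2 must be 1 to fit the 11 across and 14 down.
R2C3 = 11 − 3 = 8 completes the 11 across.
R1C2 = 14 − 12 = 2 completes the 14 down.
R1C3 = 5 − 2 = 3 completes the 5 across.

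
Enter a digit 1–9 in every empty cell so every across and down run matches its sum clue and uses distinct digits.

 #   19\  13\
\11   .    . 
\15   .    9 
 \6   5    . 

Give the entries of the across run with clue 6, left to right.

R1C2 = 3: the only remaining digit allowed by both the 11 across and the 13 down.
R2C1 = 15 − 9 = 6 completes the 15 across.
R3C2 = 6 − 5 = 1 completes the 6 across.
R1C1 = 11 − 3 = 8 completes the 11 across.

5 1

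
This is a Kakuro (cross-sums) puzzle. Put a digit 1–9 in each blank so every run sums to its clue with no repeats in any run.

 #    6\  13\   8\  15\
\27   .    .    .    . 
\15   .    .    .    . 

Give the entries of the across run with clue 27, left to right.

5 9 6 7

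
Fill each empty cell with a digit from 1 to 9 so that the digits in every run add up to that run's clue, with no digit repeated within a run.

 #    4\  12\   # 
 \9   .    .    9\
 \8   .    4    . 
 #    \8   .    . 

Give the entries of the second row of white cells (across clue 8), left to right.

1 4 3

4 in 2 cells must be {1,3}.
No cell is forced outright now. R1C1 can only be 1 or 3 (the digits allowed by both its 9 across and its 4 down). If R1C1 = 1: then R1C2 would have to be in {8} for the 9 across but in {1,2,3,5,6,7} for the 12 down — contradiction. So R1C1 = 3.
R1C2 = 9 − 3 = 6 completes the 9 across.
R2C1 = 4 − 3 = 1 completes the 4 down.
R2C3 = 8 − 5 = 3 completes the 8 across.
R3C2 = 12 − 10 = 2 completes the 12 down.
R3C3 = 8 − 2 = 6 completes the 8 across.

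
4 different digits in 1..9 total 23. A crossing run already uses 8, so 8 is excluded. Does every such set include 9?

Yes

Every partition of 23 into 4 distinct digits under that restriction includes 9: {1,6,7,9}, {2,5,7,9}, {3,4,7,9}, {3,5,6,9}.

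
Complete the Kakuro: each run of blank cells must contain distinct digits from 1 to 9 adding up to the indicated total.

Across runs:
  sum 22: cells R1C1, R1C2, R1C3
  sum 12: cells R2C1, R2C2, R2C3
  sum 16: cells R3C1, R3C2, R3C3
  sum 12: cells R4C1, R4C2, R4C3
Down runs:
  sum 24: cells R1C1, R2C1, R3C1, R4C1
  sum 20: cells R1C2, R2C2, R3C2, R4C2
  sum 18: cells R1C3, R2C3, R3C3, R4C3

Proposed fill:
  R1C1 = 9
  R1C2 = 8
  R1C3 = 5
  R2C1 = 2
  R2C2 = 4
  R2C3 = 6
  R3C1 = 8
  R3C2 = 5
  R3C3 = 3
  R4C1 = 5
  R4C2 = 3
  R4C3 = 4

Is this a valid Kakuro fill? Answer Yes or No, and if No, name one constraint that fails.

Across: 9+8+5=22; 2+4+6=12; 8+5+3=16; 5+3+4=12. Down: 9+2+8+5=24; 8+4+5+3=20; 5+6+3+4=18. No digit repeats within any run.

Yes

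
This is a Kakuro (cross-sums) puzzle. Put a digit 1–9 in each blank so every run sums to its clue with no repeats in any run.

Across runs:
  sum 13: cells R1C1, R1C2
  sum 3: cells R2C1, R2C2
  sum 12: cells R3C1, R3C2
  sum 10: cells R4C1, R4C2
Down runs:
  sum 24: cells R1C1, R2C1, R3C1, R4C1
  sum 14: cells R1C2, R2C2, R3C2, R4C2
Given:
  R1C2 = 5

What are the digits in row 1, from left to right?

8 5

3 in 2 cells must be {1,2}.
R1C1 = 13 − 5 = 8 completes the 13 across.
No cell is forced outright now. R2C1 can only be 1 or 2 (the digits allowed by both its 3 across and its 24 down). If R2C1 = 2: that forces R2C2 = 1, after which R3C2 would have to be in {3,4,5,7,8,9} for the 12 across but in {2,6} for the 14 down — contradiction. So R2C1 = 1.
R2C2 = 3 − 1 = 2 completes the 3 across.
Given what's placed, R3C1 must be 9 to fit the 12 across and 24 down.
R3C2 = 12 − 9 = 3 completes the 12 across.
R4C1 = 24 − 18 = 6 completes the 24 down.
R4C2 = 10 − 6 = 4 completes the 10 across.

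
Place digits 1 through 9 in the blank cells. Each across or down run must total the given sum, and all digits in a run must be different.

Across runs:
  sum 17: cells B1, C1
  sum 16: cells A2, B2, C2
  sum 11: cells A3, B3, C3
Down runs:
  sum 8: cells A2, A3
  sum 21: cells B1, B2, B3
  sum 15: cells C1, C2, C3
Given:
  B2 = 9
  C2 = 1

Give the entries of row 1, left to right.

8 9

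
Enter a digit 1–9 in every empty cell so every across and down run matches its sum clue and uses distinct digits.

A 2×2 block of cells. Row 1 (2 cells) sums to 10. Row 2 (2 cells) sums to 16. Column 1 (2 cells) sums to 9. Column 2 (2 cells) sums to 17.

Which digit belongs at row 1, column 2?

16 in 2 cells must be {7,9}; 17 in 2 cells must be {8,9}.
The 16 across and the 9 down share only 7, so (2,1) = 7.
(2,2) = 16 − 7 = 9 completes the 16 across.
(1,1) = 9 − 7 = 2 completes the 9 down.
(1,2) = 10 − 2 = 8 completes the 10 across.

8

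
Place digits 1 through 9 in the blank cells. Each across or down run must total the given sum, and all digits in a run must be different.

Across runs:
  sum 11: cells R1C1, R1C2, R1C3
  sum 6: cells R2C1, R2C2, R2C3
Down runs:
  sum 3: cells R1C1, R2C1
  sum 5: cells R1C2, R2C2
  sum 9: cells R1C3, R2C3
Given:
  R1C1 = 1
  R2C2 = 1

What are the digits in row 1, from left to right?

6 in 3 cells must be {1,2,3}; 3 in 2 cells must be {1,2}.
R1C2 = 5 − 1 = 4 completes the 5 down.
R1C3 = 11 − 5 = 6 completes the 11 across.
R2C1 = 3 − 1 = 2 completes the 3 down.
R2C3 = 6 − 3 = 3 completes the 6 across.

1 4 6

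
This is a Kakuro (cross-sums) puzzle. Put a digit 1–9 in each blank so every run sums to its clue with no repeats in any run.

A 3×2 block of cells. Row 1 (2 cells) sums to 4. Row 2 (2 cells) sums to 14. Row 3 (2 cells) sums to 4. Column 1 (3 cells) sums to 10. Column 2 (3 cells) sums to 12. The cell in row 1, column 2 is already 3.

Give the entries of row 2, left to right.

6, 8

4 in 2 cells must be {1,3}.
(1,1) = 4 − 3 = 1 completes the 4 across.
(3,1) = 3: the only remaining digit allowed by both the 4 across and the 10 down.
(3,2) = 4 − 3 = 1 completes the 4 across.
(2,1) = 10 − 4 = 6 completes the 10 down.
(2,2) = 14 − 6 = 8 completes the 14 across.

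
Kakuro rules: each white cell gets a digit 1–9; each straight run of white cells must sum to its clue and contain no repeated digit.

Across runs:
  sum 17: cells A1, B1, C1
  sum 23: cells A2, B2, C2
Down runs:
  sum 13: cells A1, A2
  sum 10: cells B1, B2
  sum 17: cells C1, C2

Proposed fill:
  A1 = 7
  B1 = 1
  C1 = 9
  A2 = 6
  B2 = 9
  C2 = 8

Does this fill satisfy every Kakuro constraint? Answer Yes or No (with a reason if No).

Across: 7+1+9=17; 6+9+8=23. Down: 7+6=13; 1+9=10; 9+8=17. No digit repeats within any run.

Yes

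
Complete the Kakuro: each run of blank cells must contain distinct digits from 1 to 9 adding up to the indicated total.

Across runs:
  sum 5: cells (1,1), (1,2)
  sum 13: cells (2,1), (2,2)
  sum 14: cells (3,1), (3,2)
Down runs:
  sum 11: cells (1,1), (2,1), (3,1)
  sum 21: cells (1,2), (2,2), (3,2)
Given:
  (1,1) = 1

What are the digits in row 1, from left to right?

1 4

(1,2) = 5 − 1 = 4 completes the 5 across.
Nothing is forced directly, so branch on (2,2), whose candidates are 8 or 9. If (2,2) = 8: then (2,1) would have to be in {5} for the 13 across but in {2,3,4,6,7,8} for the 11 down — contradiction. So (2,2) = 9.
(2,1) = 13 − 9 = 4 completes the 13 across.
(3,1) = 11 − 5 = 6 completes the 11 down.
(3,2) = 14 − 6 = 8 completes the 14 across.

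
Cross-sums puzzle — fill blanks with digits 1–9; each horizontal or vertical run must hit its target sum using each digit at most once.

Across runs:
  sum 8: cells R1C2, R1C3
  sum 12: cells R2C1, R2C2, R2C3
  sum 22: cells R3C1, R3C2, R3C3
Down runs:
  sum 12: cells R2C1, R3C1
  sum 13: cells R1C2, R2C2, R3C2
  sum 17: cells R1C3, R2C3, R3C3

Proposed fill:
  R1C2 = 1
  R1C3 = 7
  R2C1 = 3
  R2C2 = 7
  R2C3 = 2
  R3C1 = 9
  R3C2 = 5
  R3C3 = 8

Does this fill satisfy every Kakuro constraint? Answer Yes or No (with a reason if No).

Yes

Across: 1+7=8; 3+7+2=12; 9+5+8=22. Down: 3+9=12; 1+7+5=13; 7+2+8=17. No digit repeats within any run.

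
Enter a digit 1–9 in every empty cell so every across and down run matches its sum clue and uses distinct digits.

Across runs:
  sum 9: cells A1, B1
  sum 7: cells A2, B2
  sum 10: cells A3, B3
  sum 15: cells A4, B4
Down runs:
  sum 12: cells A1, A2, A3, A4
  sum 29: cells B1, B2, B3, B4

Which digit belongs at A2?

29 in 4 cells must be {5,7,8,9}.
Only 5 fits B2 under both its across sum 7 and down sum 29.
The 15 across and the 12 down share only 6, so A4 = 6.
B4 = 15 − 6 = 9 completes the 15 across.
A2 = 7 − 5 = 2 completes the 7 across.

2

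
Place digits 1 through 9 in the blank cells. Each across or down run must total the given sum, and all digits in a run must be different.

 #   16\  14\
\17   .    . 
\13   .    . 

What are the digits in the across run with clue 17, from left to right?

9, 8

17 in 2 cells must be {8,9}; 16 in 2 cells must be {7,9}.
The 17 across and the 16 down share only 9, so R1C1 = 9.
R1C2 = 17 − 9 = 8 completes the 17 across.
R2C1 = 16 − 9 = 7 completes the 16 down.
R2C2 = 13 − 7 = 6 completes the 13 across.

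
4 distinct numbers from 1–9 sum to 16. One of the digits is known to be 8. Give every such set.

4 distinct digits from 1–9 sum between 10 and 30.
Keeping only sets containing 8.

{1,2,5,8}; {1,3,4,8}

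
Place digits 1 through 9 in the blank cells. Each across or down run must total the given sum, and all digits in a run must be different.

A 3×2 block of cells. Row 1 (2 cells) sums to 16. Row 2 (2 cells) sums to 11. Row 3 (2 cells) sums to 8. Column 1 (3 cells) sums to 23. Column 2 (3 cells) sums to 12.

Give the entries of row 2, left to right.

8 3

16 in 2 cells must be {7,9}; 23 in 3 cells must be {6,8,9}.
The 16 across and the 23 down share only 9, so (1,1) = 9.
(1,2) = 16 − 9 = 7 completes the 16 across.
Given what's placed, (3,1) must be 6 to fit the 8 across and 23 down.
(3,2) = 8 − 6 = 2 completes the 8 across.
(2,1) = 23 − 15 = 8 completes the 23 down.
(2,2) = 11 − 8 = 3 completes the 11 across.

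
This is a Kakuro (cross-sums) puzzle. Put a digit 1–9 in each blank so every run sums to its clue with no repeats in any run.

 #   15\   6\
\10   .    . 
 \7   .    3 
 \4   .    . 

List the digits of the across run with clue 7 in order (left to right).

4, 3

4 in 2 cells must be {1,3}; 6 in 3 cells must be {1,2,3}.
R2C1 = 7 − 3 = 4 completes the 7 across.
Given what's placed, R3C1 must be 3 to fit the 4 across and 15 down.
R3C2 = 4 − 3 = 1 completes the 4 across.
R1C1 = 15 − 7 = 8 completes the 15 down.
R1C2 = 10 − 8 = 2 completes the 10 across.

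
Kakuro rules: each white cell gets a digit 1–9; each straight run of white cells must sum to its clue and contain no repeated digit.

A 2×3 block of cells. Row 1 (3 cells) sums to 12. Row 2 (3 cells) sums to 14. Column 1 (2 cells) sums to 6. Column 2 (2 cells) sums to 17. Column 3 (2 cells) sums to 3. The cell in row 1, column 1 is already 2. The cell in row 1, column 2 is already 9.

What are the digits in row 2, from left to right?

4, 8, 2

17 in 2 cells must be {8,9}; 3 in 2 cells must be {1,2}.
(1,3) = 12 − 11 = 1 completes the 12 across.
(2,1) = 6 − 2 = 4 completes the 6 down.
(2,2) = 17 − 9 = 8 completes the 17 down.
(2,3) = 14 − 12 = 2 completes the 14 across.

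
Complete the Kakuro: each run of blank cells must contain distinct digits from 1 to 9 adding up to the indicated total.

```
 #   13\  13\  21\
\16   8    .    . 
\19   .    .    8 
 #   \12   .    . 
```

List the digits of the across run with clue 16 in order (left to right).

R2C1 = 13 − 8 = 5 completes the 13 down.
R2C2 = 19 − 13 = 6 completes the 19 across.
No cell is forced outright now. R1C3 can only be 6 or 7 (the digits allowed by both its 16 across and its 21 down). If R1C3 = 7: then R1C2 would have to be in {1} for the 16 across but in {2,3,4,5} for the 13 down — contradiction. So R1C3 = 6.
R1C2 = 16 − 14 = 2 completes the 16 across.
R3C2 = 13 − 8 = 5 completes the 13 down.
R3C3 = 12 − 5 = 7 completes the 12 across.

8 2 6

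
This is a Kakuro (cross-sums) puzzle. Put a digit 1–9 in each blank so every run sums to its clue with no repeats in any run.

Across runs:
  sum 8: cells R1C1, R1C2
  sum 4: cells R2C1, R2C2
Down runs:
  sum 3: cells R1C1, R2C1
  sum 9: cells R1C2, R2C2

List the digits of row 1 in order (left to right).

4 in 2 cells must be {1,3}; 3 in 2 cells must be {1,2}.
The 4 across and the 3 down share only 1, so R2C1 = 1.
R2C2 = 4 − 1 = 3 completes the 4 across.
R1C1 = 3 − 1 = 2 completes the 3 down.
R1C2 = 8 − 2 = 6 completes the 8 across.

2 6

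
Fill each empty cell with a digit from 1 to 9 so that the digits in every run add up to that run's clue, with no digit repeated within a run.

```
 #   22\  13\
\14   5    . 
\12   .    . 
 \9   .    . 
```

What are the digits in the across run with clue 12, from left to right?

9 3

R1C2 = 14 − 5 = 9 completes the 14 across.
Given what's placed, R2C2 must be 3 to fit the 12 across and 13 down.
Given what's placed, R3C1 must be 8 to fit the 9 across and 22 down.
R3C2 = 9 − 8 = 1 completes the 9 across.
R2C1 = 12 − 3 = 9 completes the 12 across.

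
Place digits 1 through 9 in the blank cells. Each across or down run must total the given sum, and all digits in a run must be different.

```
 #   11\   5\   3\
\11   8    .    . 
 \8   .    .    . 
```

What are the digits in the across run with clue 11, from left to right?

3 in 2 cells must be {1,2}.
R2C1 = 11 − 8 = 3 completes the 11 down.
R2C3 = 1: the only remaining digit allowed by both the 8 across and the 3 down.
R1C3 = 3 − 1 = 2 completes the 3 down.
R2C2 = 8 − 4 = 4 completes the 8 across.
R1C2 = 11 − 10 = 1 completes the 11 across.

8 1 2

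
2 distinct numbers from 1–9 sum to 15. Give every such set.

{6,9}; {7,8}

2 distinct digits from 1–9 sum between 3 and 17.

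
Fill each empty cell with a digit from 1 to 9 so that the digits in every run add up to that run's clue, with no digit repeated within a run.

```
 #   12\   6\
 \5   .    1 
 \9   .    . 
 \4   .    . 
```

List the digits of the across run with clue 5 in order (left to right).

4 in 2 cells must be {1,3}; 6 in 3 cells must be {1,2,3}.
R1C1 = 5 − 1 = 4 completes the 5 across.
R3C2 = 3: the only remaining digit allowed by both the 4 across and the 6 down.
R2C2 = 6 − 4 = 2 completes the 6 down.
R3C1 = 4 − 3 = 1 completes the 4 across.
R2C1 = 9 − 2 = 7 completes the 9 across.

4, 1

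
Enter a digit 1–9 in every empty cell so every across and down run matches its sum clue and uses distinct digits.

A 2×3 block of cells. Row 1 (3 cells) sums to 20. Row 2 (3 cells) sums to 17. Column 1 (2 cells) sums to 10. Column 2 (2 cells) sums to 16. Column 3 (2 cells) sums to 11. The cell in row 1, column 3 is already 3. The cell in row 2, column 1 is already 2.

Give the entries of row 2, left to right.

16 in 2 cells must be {7,9}.
(1,1) = 10 − 2 = 8 completes the 10 down.
(1,2) = 20 − 11 = 9 completes the 20 across.
(2,2) = 16 − 9 = 7 completes the 16 down.
(2,3) = 17 − 9 = 8 completes the 17 across.

2 7 8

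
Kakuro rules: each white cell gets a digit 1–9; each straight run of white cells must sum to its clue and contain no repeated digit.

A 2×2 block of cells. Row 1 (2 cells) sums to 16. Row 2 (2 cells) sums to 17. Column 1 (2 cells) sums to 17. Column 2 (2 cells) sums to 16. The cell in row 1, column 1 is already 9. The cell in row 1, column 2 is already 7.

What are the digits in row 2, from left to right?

16 in 2 cells must be {7,9}; 17 in 2 cells must be {8,9}.
(2,1) = 17 − 9 = 8 completes the 17 down.
(2,2) = 17 − 8 = 9 completes the 17 across.

8 9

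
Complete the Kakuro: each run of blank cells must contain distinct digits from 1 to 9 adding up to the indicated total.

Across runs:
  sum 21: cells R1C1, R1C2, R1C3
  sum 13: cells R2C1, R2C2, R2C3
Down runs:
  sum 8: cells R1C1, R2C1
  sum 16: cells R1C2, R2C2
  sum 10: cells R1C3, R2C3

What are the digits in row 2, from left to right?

3 9 1

16 in 2 cells must be {7,9}.
Nothing is forced directly, so branch on R1C1, whose candidates are 5 or 6 or 7. If R1C1 = 6: that forces R1C2 = 7, R1C3 = 8, R2C1 = 2, after which R2C2 would have to be in {3,4,5,6,7,8} for the 13 across but in {9} for the 16 down — contradiction. If R1C1 = 7: that forces R1C2 = 9, after which R1C3 would have to be in {5} for the 21 across but in {1,2,3,4,6,7,8,9} for the 10 down — contradiction. So R1C1 = 5.
R2C1 = 8 − 5 = 3 completes the 8 down.
Given what's placed, R2C2 must be 9 to fit the 13 across and 16 down.
R2C3 = 13 − 12 = 1 completes the 13 across.
R1C2 = 16 − 9 = 7 completes the 16 down.
R1C3 = 21 − 12 = 9 completes the 21 across.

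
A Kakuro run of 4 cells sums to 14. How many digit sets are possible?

4 distinct digits from 1–9 sum between 10 and 30.
Enumerating: {1,2,3,8}, {1,2,4,7}, {1,2,5,6}, {1,3,4,6}, {2,3,4,5}.

5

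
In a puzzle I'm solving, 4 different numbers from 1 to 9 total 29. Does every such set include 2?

No

The only way to make 29 from 4 distinct digits is {5,7,8,9}, which does not contain 2.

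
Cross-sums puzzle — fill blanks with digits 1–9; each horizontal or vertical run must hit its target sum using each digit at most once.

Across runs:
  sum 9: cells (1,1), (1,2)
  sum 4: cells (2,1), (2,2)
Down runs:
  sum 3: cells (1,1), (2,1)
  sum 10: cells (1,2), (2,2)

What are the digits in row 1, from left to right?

4 in 2 cells must be {1,3}; 3 in 2 cells must be {1,2}.
The 4 across and the 3 down share only 1, so (2,1) = 1.
(2,2) = 4 − 1 = 3 completes the 4 across.
(1,1) = 3 − 1 = 2 completes the 3 down.
(1,2) = 9 − 2 = 7 completes the 9 across.

2 7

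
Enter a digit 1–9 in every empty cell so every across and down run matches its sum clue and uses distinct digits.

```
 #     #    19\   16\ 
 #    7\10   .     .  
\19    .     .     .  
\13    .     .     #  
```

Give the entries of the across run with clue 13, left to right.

16 in 2 cells must be {7,9}.
Nothing is forced directly, so branch on R1C3, whose candidates are 7 or 9. If R1C3 = 9: then R1C2 would have to be in {1} for the 10 across but in {2,3,4,5,6,7,8,9} for the 19 down — contradiction. So R1C3 = 7.
R1C2 = 10 − 7 = 3 completes the 10 across.
R2C3 = 16 − 7 = 9 completes the 16 down.
R2C2 = 7: the only remaining digit allowed by both the 19 across and the 19 down.
R3C2 = 19 − 10 = 9 completes the 19 down.
R2C1 = 19 − 16 = 3 completes the 19 across.
R3C1 = 13 − 9 = 4 completes the 13 across.

4 9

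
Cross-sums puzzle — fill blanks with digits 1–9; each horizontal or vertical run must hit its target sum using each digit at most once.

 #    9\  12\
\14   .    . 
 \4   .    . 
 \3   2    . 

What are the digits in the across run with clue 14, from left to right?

6 8

4 in 2 cells must be {1,3}; 3 in 2 cells must be {1,2}.
Given what's placed, R1C1 must be 6 to fit the 14 across and 9 down.
R1C2 = 14 − 6 = 8 completes the 14 across.
R2C1 = 9 − 8 = 1 completes the 9 down.
R2C2 = 4 − 1 = 3 completes the 4 across.
R3C2 = 3 − 2 = 1 completes the 3 across.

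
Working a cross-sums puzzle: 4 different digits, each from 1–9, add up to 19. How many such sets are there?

11

4 distinct digits from 1–9 sum between 10 and 30.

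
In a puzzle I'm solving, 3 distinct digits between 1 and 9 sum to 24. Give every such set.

3 distinct digits from 1–9 sum between 6 and 24.
Only one set works: {7,8,9}.

{7,8,9}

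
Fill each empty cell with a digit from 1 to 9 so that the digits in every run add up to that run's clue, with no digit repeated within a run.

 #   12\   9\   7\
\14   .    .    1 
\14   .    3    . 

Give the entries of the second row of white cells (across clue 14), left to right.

R1C2 = 9 − 3 = 6 completes the 9 down.
R2C3 = 7 − 1 = 6 completes the 7 down.
R1C1 = 14 − 7 = 7 completes the 14 across.
R2C1 = 14 − 9 = 5 completes the 14 across.

5 3 6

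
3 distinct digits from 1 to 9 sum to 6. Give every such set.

3 distinct digits from 1–9 sum between 6 and 24.
Only one set works: {1,2,3}.

{1,2,3}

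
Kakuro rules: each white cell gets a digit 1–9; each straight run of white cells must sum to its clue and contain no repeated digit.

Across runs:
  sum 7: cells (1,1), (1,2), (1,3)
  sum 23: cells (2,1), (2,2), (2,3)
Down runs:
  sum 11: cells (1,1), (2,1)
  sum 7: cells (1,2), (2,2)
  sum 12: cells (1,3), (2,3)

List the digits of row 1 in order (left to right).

7 in 3 cells must be {1,2,4}; 23 in 3 cells must be {6,8,9}.
The 7 across and the 12 down share only 4, so (1,3) = 4.
The 23 across and the 7 down share only 6, so (2,2) = 6.
(2,3) = 12 − 4 = 8 completes the 12 down.
(1,1) = 2: the only remaining digit allowed by both the 7 across and the 11 down.
(1,2) = 7 − 6 = 1 completes the 7 across.
(2,1) = 23 − 14 = 9 completes the 23 across.

2 1 4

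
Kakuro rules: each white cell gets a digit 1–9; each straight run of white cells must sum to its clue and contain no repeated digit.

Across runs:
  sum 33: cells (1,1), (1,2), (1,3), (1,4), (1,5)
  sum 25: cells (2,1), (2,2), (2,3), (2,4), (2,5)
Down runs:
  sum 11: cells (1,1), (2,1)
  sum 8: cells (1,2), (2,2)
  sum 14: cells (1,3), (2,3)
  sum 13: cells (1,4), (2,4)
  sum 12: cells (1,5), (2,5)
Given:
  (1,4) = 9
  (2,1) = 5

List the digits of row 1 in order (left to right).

6 7 8 9 3

(1,1) = 11 − 5 = 6 completes the 11 down.
Given what's placed, (1,3) must be 8 to fit the 33 across and 14 down.
(2,3) = 14 − 8 = 6 completes the 14 down.
(2,4) = 13 − 9 = 4 completes the 13 down.
Nothing is forced directly, so branch on (1,2), whose candidates are 3 or 7. If (1,2) = 3: that forces (1,5) = 7, after which (2,2) would have to be in {1,2,3,7,8,9} for the 25 across but in {5} for the 8 down — contradiction. So (1,2) = 7.
(1,5) = 33 − 30 = 3 completes the 33 across.
(2,2) = 8 − 7 = 1 completes the 8 down.
(2,5) = 25 − 16 = 9 completes the 25 across.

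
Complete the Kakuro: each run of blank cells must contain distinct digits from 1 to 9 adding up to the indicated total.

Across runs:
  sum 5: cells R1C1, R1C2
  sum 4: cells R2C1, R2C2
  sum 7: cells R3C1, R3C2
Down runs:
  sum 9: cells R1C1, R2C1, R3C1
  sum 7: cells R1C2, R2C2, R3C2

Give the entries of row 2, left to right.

4 in 2 cells must be {1,3}; 7 in 3 cells must be {1,2,4}.
The 4 across and the 7 down share only 1, so R2C2 = 1.
R2C1 = 4 − 1 = 3 completes the 4 across.
Nothing is forced directly, so branch on R1C2, whose candidates are 2 or 4. If R1C2 = 2: then R1C1 would have to be in {3} for the 5 across but in {1,2,4,5} for the 9 down — contradiction. So R1C2 = 4.
R1C1 = 5 − 4 = 1 completes the 5 across.
R3C1 = 9 − 4 = 5 completes the 9 down.
R3C2 = 7 − 5 = 2 completes the 7 across.

3, 1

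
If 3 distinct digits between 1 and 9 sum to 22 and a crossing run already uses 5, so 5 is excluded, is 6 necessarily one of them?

The only way to make 22 from 3 distinct digits under that restriction is {6,7,9}, which contains 6.

Yes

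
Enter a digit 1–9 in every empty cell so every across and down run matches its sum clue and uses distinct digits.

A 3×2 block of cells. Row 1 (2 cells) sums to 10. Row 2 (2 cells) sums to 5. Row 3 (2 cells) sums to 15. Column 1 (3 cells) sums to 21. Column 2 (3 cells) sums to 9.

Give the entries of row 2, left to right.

The 5 across and the 21 down share only 4, so (2,1) = 4.
(2,2) = 5 − 4 = 1 completes the 5 across.
Given what's placed, (3,2) must be 6 to fit the 15 across and 9 down.
(1,2) = 9 − 7 = 2 completes the 9 down.
(3,1) = 15 − 6 = 9 completes the 15 across.
(1,1) = 10 − 2 = 8 completes the 10 across.

4 1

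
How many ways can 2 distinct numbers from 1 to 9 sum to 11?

4

2 distinct digits from 1–9 sum between 3 and 17.
Enumerating: {2,9}, {3,8}, {4,7}, {5,6}.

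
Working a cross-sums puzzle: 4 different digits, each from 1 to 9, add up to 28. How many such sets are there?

4 distinct digits from 1–9 sum between 10 and 30.
Enumerating: {4,7,8,9}, {5,6,8,9}.

2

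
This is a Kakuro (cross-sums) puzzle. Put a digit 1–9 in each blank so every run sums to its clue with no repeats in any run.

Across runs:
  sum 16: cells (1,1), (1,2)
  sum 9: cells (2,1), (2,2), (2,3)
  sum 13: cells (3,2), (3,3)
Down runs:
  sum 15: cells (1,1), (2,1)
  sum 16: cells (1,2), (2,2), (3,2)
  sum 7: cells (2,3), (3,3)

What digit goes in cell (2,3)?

16 in 2 cells must be {7,9}.
The 9 across and the 15 down share only 6, so (2,1) = 6.
(1,1) = 15 − 6 = 9 completes the 15 down.
(1,2) = 16 − 9 = 7 completes the 16 across.
(2,2) = 1: the only remaining digit allowed by both the 9 across and the 16 down.
(2,3) = 9 − 7 = 2 completes the 9 across.
(3,2) = 16 − 8 = 8 completes the 16 down.
(3,3) = 13 − 8 = 5 completes the 13 across.

2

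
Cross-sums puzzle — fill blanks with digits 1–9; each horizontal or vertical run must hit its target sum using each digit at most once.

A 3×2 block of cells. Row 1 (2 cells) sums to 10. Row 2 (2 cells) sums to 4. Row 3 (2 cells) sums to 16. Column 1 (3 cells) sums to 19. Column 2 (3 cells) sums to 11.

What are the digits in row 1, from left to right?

4 in 2 cells must be {1,3}; 16 in 2 cells must be {7,9}.
The 4 across and the 19 down share only 3, so (2,1) = 3.
(2,2) = 4 − 3 = 1 completes the 4 across.
Given what's placed, (3,2) must be 7 to fit the 16 across and 11 down.
(1,2) = 11 − 8 = 3 completes the 11 down.
(3,1) = 16 − 7 = 9 completes the 16 across.
(1,1) = 10 − 3 = 7 completes the 10 across.

7 3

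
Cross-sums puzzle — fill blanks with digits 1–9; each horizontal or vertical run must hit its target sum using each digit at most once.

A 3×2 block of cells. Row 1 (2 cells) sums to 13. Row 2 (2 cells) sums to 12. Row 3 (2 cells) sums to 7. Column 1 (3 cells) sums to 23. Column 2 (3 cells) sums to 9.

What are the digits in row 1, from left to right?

8 5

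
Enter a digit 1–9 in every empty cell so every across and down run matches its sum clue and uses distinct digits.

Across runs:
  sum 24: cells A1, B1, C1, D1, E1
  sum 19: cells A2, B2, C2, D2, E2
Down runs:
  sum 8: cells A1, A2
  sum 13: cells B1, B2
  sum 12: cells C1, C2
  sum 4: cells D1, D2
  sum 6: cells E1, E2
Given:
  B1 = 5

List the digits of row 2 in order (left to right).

2, 8, 3, 1, 5

4 in 2 cells must be {1,3}.
B2 = 13 − 5 = 8 completes the 13 down.
No cell is forced outright now. D1 can only be 1 or 3 (the digits allowed by both its 24 across and its 4 down). If D1 = 1: that forces D2 = 3, C2 = 5, C1 = 7, E1 = 2, after which E2 would have to be in {1,2} for the 19 across but in {4} for the 6 down — contradiction. So D1 = 3.
D2 = 4 − 3 = 1 completes the 4 down.
No cell is forced outright now. E2 can only be 2 or 5 (the digits allowed by both its 19 across and its 6 down). If E2 = 2: then E1 would have to be in {1,2,6,7,8,9} for the 24 across but in {4} for the 6 down — contradiction. So E2 = 5.
E1 = 6 − 5 = 1 completes the 6 down.
Given what's placed, C2 must be 3 to fit the 19 across and 12 down.
C1 = 12 − 3 = 9 completes the 12 down.
A2 = 19 − 17 = 2 completes the 19 across.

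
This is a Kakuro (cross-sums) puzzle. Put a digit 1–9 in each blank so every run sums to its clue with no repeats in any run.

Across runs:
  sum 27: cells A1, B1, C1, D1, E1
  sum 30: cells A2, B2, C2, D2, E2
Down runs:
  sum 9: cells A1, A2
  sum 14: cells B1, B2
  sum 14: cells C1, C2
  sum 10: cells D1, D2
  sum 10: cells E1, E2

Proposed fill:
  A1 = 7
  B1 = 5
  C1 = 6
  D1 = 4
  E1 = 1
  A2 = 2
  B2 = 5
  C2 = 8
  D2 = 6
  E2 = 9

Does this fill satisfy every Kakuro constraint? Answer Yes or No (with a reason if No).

No — the across run A1–E1 sums to 23, not 27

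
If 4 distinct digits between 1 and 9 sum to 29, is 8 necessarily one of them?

The only way to make 29 from 4 distinct digits is {5,7,8,9}, which contains 8.

Yes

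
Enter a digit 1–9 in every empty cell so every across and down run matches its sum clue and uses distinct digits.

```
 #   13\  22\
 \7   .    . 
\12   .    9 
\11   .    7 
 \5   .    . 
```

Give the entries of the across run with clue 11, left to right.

4, 7

R2C1 = 12 − 9 = 3 completes the 12 across.
R3C1 = 11 − 7 = 4 completes the 11 across.
R4C1 = 1: the only remaining digit allowed by both the 5 across and the 13 down.
R4C2 = 5 − 1 = 4 completes the 5 across.
R1C1 = 13 − 8 = 5 completes the 13 down.
R1C2 = 7 − 5 = 2 completes the 7 across.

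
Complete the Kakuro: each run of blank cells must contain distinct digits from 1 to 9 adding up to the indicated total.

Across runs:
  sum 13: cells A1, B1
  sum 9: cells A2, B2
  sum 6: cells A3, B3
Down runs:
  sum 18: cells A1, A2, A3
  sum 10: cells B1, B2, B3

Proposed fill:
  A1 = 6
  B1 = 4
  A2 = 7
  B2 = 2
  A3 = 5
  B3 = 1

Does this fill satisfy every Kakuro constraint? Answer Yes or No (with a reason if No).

No — the down run B1–B3 sums to 7, not 10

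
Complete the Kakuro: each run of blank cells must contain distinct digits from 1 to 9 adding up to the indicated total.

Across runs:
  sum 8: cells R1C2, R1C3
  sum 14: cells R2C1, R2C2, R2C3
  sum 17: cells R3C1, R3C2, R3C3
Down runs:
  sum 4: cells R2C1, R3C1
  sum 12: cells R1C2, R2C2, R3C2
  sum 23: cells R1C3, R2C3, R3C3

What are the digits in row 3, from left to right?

3 6 8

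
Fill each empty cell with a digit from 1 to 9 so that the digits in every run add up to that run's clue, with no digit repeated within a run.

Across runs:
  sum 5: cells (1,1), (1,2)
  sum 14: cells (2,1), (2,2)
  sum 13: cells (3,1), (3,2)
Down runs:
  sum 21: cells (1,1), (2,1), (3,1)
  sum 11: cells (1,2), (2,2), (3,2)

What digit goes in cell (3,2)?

The 5 across and the 21 down share only 4, so (1,1) = 4.
(1,2) = 5 − 4 = 1 completes the 5 across.
Nothing is forced directly, so branch on (2,1), whose candidates are 8 or 9. If (2,1) = 9: then (2,2) would have to be in {5} for the 14 across but in {2,3,4,6,7,8} for the 11 down — contradiction. So (2,1) = 8.
(2,2) = 14 − 8 = 6 completes the 14 across.
(3,1) = 21 − 12 = 9 completes the 21 down.
(3,2) = 13 − 9 = 4 completes the 13 across.

4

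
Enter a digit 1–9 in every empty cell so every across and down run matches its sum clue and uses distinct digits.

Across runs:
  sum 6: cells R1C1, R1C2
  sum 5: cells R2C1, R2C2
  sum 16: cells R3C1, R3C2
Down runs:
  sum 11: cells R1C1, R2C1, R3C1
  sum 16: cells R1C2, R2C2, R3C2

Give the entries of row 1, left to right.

16 in 2 cells must be {7,9}.
The 16 across and the 11 down share only 7, so R3C1 = 7.
R3C2 = 16 − 7 = 9 completes the 16 across.
Given what's placed, R1C1 must be 1 to fit the 6 across and 11 down.
R1C2 = 6 − 1 = 5 completes the 6 across.
R2C1 = 11 − 8 = 3 completes the 11 down.
R2C2 = 5 − 3 = 2 completes the 5 across.

1 5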